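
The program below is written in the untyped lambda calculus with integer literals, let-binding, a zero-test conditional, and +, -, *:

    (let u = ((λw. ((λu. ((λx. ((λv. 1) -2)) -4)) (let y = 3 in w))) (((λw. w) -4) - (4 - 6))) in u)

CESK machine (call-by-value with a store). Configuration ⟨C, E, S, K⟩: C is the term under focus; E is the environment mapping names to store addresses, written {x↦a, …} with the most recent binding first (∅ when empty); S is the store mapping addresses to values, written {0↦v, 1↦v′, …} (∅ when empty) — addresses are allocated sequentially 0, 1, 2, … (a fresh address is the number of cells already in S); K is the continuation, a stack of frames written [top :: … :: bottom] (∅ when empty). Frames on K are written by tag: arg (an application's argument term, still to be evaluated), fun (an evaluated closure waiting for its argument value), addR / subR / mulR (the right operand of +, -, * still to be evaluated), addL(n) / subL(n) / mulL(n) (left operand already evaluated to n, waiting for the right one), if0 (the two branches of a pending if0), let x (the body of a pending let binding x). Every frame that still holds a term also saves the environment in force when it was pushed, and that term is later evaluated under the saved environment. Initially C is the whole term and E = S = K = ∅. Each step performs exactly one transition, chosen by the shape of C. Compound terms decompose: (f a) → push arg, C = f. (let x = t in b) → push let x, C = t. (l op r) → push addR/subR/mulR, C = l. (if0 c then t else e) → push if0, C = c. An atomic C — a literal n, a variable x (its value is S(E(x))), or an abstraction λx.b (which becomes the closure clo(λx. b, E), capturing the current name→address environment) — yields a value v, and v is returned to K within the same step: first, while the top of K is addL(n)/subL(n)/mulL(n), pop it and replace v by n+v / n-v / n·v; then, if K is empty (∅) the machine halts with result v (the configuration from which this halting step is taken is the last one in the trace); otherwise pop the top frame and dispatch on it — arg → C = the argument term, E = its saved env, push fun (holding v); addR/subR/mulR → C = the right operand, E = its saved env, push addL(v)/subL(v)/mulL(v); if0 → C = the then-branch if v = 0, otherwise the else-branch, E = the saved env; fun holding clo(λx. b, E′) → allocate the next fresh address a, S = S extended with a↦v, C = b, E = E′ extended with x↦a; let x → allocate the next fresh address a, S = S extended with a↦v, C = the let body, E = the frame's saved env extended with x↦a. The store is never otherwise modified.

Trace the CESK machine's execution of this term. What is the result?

Answer: 1

Execution trace:
t=0: ⟨C=(let u = ((λw. ((λu. ((λx. ((λv. 1) -2)) -4)) (let y = 3 in w))) (((λw. w) -4) - (4 - 6))) in u); E=∅; S=∅; K=∅⟩
t=1: ⟨C=((λw. ((λu. ((λx. ((λv. 1) -2)) -4)) (let y = 3 in w))) (((λw. w) -4) - (4 - 6))); E=∅; S=∅; K=[let u]⟩
t=2: ⟨C=(λw. ((λu. ((λx. ((λv. 1) -2)) -4)) (let y = 3 in w))); E=∅; S=∅; K=[arg :: let u]⟩
t=3: ⟨C=(((λw. w) -4) - (4 - 6)); E=∅; S=∅; K=[fun :: let u]⟩
t=4: ⟨C=((λw. w) -4); E=∅; S=∅; K=[subR :: fun :: let u]⟩
t=5: ⟨C=(λw. w); E=∅; S=∅; K=[arg :: subR :: fun :: let u]⟩
t=6: ⟨C=-4; E=∅; S=∅; K=[fun :: subR :: fun :: let u]⟩
t=7: ⟨C=w; E={w↦0}; S={0↦-4}; K=[subR :: fun :: let u]⟩
t=8: ⟨C=(4 - 6); E=∅; S={0↦-4}; K=[subL(-4) :: fun :: let u]⟩
t=9: ⟨C=4; E=∅; S={0↦-4}; K=[subR :: subL(-4) :: fun :: let u]⟩
t=10: ⟨C=6; E=∅; S={0↦-4}; K=[subL(4) :: subL(-4) :: fun :: let u]⟩
t=11: ⟨C=((λu. ((λx. ((λv. 1) -2)) -4)) (let y = 3 in w)); E={w↦1}; S={0↦-4, 1↦-2}; K=[let u]⟩
t=12: ⟨C=(λu. ((λx. ((λv. 1) -2)) -4)); E={w↦1}; S={0↦-4, 1↦-2}; K=[arg :: let u]⟩
t=13: ⟨C=(let y = 3 in w); E={w↦1}; S={0↦-4, 1↦-2}; K=[fun :: let u]⟩
t=14: ⟨C=3; E={w↦1}; S={0↦-4, 1↦-2}; K=[let y :: fun :: let u]⟩
t=15: ⟨C=w; E={y↦2, w↦1}; S={0↦-4, 1↦-2, 2↦3}; K=[fun :: let u]⟩
t=16: ⟨C=((λx. ((λv. 1) -2)) -4); E={u↦3, w↦1}; S={0↦-4, 1↦-2, 2↦3, 3↦-2}; K=[let u]⟩
t=17: ⟨C=(λx. ((λv. 1) -2)); E={u↦3, w↦1}; S={0↦-4, 1↦-2, 2↦3, 3↦-2}; K=[arg :: let u]⟩
t=18: ⟨C=-4; E={u↦3, w↦1}; S={0↦-4, 1↦-2, 2↦3, 3↦-2}; K=[fun :: let u]⟩
t=19: ⟨C=((λv. 1) -2); E={x↦4, u↦3, w↦1}; S={0↦-4, 1↦-2, 2↦3, 3↦-2, 4↦-4}; K=[let u]⟩
t=20: ⟨C=(λv. 1); E={x↦4, u↦3, w↦1}; S={0↦-4, 1↦-2, 2↦3, 3↦-2, 4↦-4}; K=[arg :: let u]⟩
t=21: ⟨C=-2; E={x↦4, u↦3, w↦1}; S={0↦-4, 1↦-2, 2↦3, 3↦-2, 4↦-4}; K=[fun :: let u]⟩
t=22: ⟨C=1; E={v↦5, x↦4, u↦3, w↦1}; S={0↦-4, 1↦-2, 2↦3, 3↦-2, 4↦-4, 5↦-2}; K=[let u]⟩
t=23: ⟨C=u; E={u↦6}; S={0↦-4, 1↦-2, 2↦3, 3↦-2, 4↦-4, 5↦-2, 6↦1}; K=∅⟩
→ final value 1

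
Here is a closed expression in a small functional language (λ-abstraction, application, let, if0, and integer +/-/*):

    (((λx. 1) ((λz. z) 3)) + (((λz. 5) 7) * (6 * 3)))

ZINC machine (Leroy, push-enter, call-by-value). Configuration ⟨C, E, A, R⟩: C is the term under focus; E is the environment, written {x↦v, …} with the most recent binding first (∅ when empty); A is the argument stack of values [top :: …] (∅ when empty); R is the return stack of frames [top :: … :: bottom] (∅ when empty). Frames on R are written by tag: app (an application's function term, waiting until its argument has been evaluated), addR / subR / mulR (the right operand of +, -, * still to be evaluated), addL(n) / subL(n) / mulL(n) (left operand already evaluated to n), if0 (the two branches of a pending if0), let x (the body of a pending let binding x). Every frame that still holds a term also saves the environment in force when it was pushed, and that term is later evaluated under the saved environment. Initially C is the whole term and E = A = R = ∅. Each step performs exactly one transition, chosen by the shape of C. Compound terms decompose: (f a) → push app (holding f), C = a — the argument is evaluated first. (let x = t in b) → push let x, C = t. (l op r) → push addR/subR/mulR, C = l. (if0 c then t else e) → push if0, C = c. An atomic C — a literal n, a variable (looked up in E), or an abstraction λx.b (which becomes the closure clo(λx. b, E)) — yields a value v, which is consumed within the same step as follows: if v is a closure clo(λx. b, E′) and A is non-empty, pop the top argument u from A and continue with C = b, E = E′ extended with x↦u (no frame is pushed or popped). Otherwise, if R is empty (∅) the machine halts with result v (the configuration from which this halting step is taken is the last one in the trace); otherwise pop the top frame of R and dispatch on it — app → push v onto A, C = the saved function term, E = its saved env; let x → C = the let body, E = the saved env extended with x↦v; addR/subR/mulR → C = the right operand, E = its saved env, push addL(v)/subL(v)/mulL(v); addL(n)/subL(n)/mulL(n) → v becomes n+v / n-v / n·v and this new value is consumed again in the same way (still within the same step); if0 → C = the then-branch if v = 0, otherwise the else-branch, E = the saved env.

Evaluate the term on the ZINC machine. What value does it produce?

Answer: 91

Derivation:
step 0: ⟨C=(((λx. 1) ((λz. z) 3)) + (((λz. 5) 7) * (6 * 3))); E=∅; A=∅; R=∅⟩
step 1: ⟨C=((λx. 1) ((λz. z) 3)); E=∅; A=∅; R=[addR]⟩
step 2: ⟨C=((λz. z) 3); E=∅; A=∅; R=[app :: addR]⟩
step 3: ⟨C=3; E=∅; A=∅; R=[app :: app :: addR]⟩
step 4: ⟨C=(λz. z); E=∅; A=[3]; R=[app :: addR]⟩
step 5: ⟨C=z; E={z↦3}; A=∅; R=[app :: addR]⟩
step 6: ⟨C=(λx. 1); E=∅; A=[3]; R=[addR]⟩
step 7: ⟨C=1; E={x↦3}; A=∅; R=[addR]⟩
step 8: ⟨C=(((λz. 5) 7) * (6 * 3)); E=∅; A=∅; R=[addL(1)]⟩
step 9: ⟨C=((λz. 5) 7); E=∅; A=∅; R=[mulR :: addL(1)]⟩
step 10: ⟨C=7; E=∅; A=∅; R=[app :: mulR :: addL(1)]⟩
step 11: ⟨C=(λz. 5); E=∅; A=[7]; R=[mulR :: addL(1)]⟩
step 12: ⟨C=5; E={z↦7}; A=∅; R=[mulR :: addL(1)]⟩
step 13: ⟨C=(6 * 3); E=∅; A=∅; R=[mulL(5) :: addL(1)]⟩
step 14: ⟨C=6; E=∅; A=∅; R=[mulR :: mulL(5) :: addL(1)]⟩
step 15: ⟨C=3; E=∅; A=∅; R=[mulL(6) :: mulL(5) :: addL(1)]⟩
→ final value 91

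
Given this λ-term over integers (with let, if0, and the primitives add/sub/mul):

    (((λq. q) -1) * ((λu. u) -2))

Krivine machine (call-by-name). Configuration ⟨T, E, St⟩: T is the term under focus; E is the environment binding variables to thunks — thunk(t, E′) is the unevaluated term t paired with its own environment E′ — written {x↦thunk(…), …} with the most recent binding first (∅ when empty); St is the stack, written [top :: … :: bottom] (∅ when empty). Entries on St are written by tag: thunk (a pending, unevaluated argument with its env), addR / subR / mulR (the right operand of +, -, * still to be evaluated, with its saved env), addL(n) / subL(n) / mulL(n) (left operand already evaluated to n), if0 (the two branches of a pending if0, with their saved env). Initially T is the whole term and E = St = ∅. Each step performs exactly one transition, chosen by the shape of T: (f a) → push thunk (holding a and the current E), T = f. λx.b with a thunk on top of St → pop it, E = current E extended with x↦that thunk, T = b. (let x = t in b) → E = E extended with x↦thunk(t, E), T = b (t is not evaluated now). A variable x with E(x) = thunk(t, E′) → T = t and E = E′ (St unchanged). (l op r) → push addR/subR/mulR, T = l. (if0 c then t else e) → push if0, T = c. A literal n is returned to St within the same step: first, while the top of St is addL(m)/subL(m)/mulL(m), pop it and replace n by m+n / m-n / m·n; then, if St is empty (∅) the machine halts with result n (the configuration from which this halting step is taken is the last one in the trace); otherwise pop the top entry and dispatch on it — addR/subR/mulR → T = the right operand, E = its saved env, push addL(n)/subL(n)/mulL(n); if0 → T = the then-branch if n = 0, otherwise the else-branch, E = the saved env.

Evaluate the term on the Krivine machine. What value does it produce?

Answer: 2

Derivation:
step 0: ⟨T=(((λq. q) -1) * ((λu. u) -2)); E=∅; St=∅⟩
step 1: ⟨T=((λq. q) -1); E=∅; St=[mulR]⟩
step 2: ⟨T=(λq. q); E=∅; St=[thunk :: mulR]⟩
step 3: ⟨T=q; E={q↦thunk(-1, ∅)}; St=[mulR]⟩
step 4: ⟨T=-1; E=∅; St=[mulR]⟩
step 5: ⟨T=((λu. u) -2); E=∅; St=[mulL(-1)]⟩
step 6: ⟨T=(λu. u); E=∅; St=[thunk :: mulL(-1)]⟩
step 7: ⟨T=u; E={u↦thunk(-2, ∅)}; St=[mulL(-1)]⟩
step 8: ⟨T=-2; E=∅; St=[mulL(-1)]⟩
→ final value 2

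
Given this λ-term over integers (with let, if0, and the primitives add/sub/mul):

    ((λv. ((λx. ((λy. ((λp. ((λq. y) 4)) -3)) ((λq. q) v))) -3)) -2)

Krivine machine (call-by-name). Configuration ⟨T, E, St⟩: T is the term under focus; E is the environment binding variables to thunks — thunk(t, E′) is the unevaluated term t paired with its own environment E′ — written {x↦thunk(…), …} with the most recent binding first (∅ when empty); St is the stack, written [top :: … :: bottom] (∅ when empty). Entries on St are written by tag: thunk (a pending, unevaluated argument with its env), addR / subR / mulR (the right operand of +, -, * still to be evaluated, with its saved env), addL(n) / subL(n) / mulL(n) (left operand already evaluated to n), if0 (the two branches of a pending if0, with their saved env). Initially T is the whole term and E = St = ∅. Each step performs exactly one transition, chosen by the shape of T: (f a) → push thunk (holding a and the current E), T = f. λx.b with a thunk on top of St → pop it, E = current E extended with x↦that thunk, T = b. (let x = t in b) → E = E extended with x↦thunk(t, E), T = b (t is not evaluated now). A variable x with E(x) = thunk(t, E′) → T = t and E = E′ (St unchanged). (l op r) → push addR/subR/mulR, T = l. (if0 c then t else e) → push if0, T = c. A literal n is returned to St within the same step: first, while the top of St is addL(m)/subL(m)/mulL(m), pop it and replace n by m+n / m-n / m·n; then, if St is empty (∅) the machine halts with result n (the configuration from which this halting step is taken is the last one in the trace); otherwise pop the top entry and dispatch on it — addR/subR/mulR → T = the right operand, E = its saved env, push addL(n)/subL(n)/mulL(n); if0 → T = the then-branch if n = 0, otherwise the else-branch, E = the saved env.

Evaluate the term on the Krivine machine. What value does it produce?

0. <T=((λv. ((λx. ((λy. ((λp. ((λq. y) 4)) -3)) ((λq. q) v))) -3)) -2), E=∅, St=∅>
1. <T=(λv. ((λx. ((λy. ((λp. ((λq. y) 4)) -3)) ((λq. q) v))) -3)), E=∅, St=[thunk]>
2. <T=((λx. ((λy. ((λp. ((λq. y) 4)) -3)) ((λq. q) v))) -3), E={v↦thunk(-2, ∅)}, St=∅>
3. <T=(λx. ((λy. ((λp. ((λq. y) 4)) -3)) ((λq. q) v))), E={v↦thunk(-2, ∅)}, St=[thunk]>
4. <T=((λy. ((λp. ((λq. y) 4)) -3)) ((λq. q) v)), E={x↦thunk(-3, {v↦thunk(-2, ∅)}), v↦thunk(-2, ∅)}, St=∅>
5. <T=(λy. ((λp. ((λq. y) 4)) -3)), E={x↦thunk(-3, {v↦thunk(-2, ∅)}), v↦thunk(-2, ∅)}, St=[thunk]>
6. <T=((λp. ((λq. y) 4)) -3), E={y↦thunk(((λq. q) v), {x↦thunk(-3, {v↦thunk(-2, ∅)}), v↦thunk(-2, ∅)}), x↦thunk(-3, {v↦thunk(-2, ∅)}), v↦thunk(-2, ∅)}, St=∅>
7. <T=(λp. ((λq. y) 4)), E={y↦thunk(((λq. q) v), {x↦thunk(-3, {v↦thunk(-2, ∅)}), v↦thunk(-2, ∅)}), x↦thunk(-3, {v↦thunk(-2, ∅)}), v↦thunk(-2, ∅)}, St=[thunk]>
8. <T=((λq. y) 4), E={p↦thunk(-3, {y↦thunk(((λq. q) v), {x↦thunk(-3, {v↦thunk(-2, ∅)}), v↦thunk(-2, ∅)}), x↦thunk(-3, {v↦thunk(-2, ∅)}), v↦thunk(-2, ∅)}), y↦thunk(((λq. q) v), {x↦thunk(-3, {v↦thunk(-2, ∅)}), v↦thunk(-2, ∅)}), x↦thunk(-3, {v↦thunk(-2, ∅)}), v↦thunk(-2, ∅)}, St=∅>
9. <T=(λq. y), E={p↦thunk(-3, {y↦thunk(((λq. q) v), {x↦thunk(-3, {v↦thunk(-2, ∅)}), v↦thunk(-2, ∅)}), x↦thunk(-3, {v↦thunk(-2, ∅)}), v↦thunk(-2, ∅)}), y↦thunk(((λq. q) v), {x↦thunk(-3, {v↦thunk(-2, ∅)}), v↦thunk(-2, ∅)}), x↦thunk(-3, {v↦thunk(-2, ∅)}), v↦thunk(-2, ∅)}, St=[thunk]>
10. <T=y, E={q↦thunk(4, {p↦thunk(-3, {y↦thunk(((λq. q) v), {x↦thunk(-3, {v↦thunk(-2, ∅)}), v↦thunk(-2, ∅)}), x↦thunk(-3, {v↦thunk(-2, ∅)}), v↦thunk(-2, ∅)}), y↦thunk(((λq. q) v), {x↦thunk(-3, {v↦thunk(-2, ∅)}), v↦thunk(-2, ∅)}), x↦thunk(-3, {v↦thunk(-2, ∅)}), v↦thunk(-2, ∅)}), p↦thunk(-3, {y↦thunk(((λq. q) v), {x↦thunk(-3, {v↦thunk(-2, ∅)}), v↦thunk(-2, ∅)}), x↦thunk(-3, {v↦thunk(-2, ∅)}), v↦thunk(-2, ∅)}), y↦thunk(((λq. q) v), {x↦thunk(-3, {v↦thunk(-2, ∅)}), v↦thunk(-2, ∅)}), x↦thunk(-3, {v↦thunk(-2, ∅)}), v↦thunk(-2, ∅)}, St=∅>
11. <T=((λq. q) v), E={x↦thunk(-3, {v↦thunk(-2, ∅)}), v↦thunk(-2, ∅)}, St=∅>
12. <T=(λq. q), E={x↦thunk(-3, {v↦thunk(-2, ∅)}), v↦thunk(-2, ∅)}, St=[thunk]>
13. <T=q, E={q↦thunk(v, {x↦thunk(-3, {v↦thunk(-2, ∅)}), v↦thunk(-2, ∅)}), x↦thunk(-3, {v↦thunk(-2, ∅)}), v↦thunk(-2, ∅)}, St=∅>
14. <T=v, E={x↦thunk(-3, {v↦thunk(-2, ∅)}), v↦thunk(-2, ∅)}, St=∅>
15. <T=-2, E=∅, St=∅>
→ final value -2

Answer: -2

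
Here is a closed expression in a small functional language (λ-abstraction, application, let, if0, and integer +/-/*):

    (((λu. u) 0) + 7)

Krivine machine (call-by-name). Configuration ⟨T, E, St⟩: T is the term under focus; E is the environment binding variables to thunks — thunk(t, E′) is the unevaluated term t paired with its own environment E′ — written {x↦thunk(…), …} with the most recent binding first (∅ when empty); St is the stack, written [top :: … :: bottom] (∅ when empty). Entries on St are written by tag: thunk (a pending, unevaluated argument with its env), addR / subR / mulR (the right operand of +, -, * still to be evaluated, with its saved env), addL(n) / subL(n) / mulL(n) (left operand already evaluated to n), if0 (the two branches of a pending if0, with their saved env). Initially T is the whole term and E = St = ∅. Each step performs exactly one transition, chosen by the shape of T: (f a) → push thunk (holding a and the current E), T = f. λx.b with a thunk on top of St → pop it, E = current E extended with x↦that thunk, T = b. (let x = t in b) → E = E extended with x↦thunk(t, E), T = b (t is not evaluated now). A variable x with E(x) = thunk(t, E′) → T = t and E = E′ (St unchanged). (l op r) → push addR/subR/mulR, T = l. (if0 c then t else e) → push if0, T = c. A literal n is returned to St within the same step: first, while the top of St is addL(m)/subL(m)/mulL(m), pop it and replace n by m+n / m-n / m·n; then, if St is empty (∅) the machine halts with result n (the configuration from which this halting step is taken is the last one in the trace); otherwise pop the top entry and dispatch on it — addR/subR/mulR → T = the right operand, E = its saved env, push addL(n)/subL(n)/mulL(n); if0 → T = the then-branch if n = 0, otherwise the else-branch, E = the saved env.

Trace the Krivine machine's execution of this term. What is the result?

Answer: 7

Derivation:
0. <T=(((λu. u) 0) + 7), E=∅, St=∅>
1. <T=((λu. u) 0), E=∅, St=[addR]>
2. <T=(λu. u), E=∅, St=[thunk :: addR]>
3. <T=u, E={u↦thunk(0, ∅)}, St=[addR]>
4. <T=0, E=∅, St=[addR]>
5. <T=7, E=∅, St=[addL(0)]>
→ final value 7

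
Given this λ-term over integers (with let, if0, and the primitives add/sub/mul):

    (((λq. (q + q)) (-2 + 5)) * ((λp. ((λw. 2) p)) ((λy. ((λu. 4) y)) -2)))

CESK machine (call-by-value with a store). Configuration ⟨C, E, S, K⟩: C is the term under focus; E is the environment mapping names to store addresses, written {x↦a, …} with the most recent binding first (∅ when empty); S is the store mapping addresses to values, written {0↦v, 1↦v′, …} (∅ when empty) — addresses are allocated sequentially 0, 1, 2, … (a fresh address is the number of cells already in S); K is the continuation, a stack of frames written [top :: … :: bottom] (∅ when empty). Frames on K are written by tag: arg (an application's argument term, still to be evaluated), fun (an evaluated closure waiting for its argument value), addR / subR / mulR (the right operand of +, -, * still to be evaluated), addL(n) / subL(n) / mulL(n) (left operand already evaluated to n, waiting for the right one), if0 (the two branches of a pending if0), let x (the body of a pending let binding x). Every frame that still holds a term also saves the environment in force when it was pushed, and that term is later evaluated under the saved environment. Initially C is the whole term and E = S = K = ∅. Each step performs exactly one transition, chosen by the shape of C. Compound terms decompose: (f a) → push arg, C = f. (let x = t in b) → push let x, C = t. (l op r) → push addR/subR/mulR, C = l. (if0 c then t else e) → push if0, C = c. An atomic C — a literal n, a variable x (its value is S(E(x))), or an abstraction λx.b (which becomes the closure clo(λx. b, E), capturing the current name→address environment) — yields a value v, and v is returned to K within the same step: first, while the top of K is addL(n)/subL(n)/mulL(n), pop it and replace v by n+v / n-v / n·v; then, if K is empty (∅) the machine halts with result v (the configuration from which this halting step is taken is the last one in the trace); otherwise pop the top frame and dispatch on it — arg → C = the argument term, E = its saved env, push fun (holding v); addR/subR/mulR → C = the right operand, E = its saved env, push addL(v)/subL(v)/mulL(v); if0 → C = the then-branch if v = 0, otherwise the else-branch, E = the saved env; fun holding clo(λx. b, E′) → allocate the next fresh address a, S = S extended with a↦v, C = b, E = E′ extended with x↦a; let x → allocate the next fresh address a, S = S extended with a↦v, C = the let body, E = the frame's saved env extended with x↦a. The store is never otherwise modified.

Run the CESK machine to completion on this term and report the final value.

Answer: 12

Derivation:
0. <C=(((λq. (q + q)) (-2 + 5)) * ((λp. ((λw. 2) p)) ((λy. ((λu. 4) y)) -2))), E=∅, S=∅, K=∅>
1. <C=((λq. (q + q)) (-2 + 5)), E=∅, S=∅, K=[mulR]>
2. <C=(λq. (q + q)), E=∅, S=∅, K=[arg :: mulR]>
3. <C=(-2 + 5), E=∅, S=∅, K=[fun :: mulR]>
4. <C=-2, E=∅, S=∅, K=[addR :: fun :: mulR]>
5. <C=5, E=∅, S=∅, K=[addL(-2) :: fun :: mulR]>
6. <C=(q + q), E={q↦0}, S={0↦3}, K=[mulR]>
7. <C=q, E={q↦0}, S={0↦3}, K=[addR :: mulR]>
8. <C=q, E={q↦0}, S={0↦3}, K=[addL(3) :: mulR]>
9. <C=((λp. ((λw. 2) p)) ((λy. ((λu. 4) y)) -2)), E=∅, S={0↦3}, K=[mulL(6)]>
10. <C=(λp. ((λw. 2) p)), E=∅, S={0↦3}, K=[arg :: mulL(6)]>
11. <C=((λy. ((λu. 4) y)) -2), E=∅, S={0↦3}, K=[fun :: mulL(6)]>
12. <C=(λy. ((λu. 4) y)), E=∅, S={0↦3}, K=[arg :: fun :: mulL(6)]>
13. <C=-2, E=∅, S={0↦3}, K=[fun :: fun :: mulL(6)]>
14. <C=((λu. 4) y), E={y↦1}, S={0↦3, 1↦-2}, K=[fun :: mulL(6)]>
15. <C=(λu. 4), E={y↦1}, S={0↦3, 1↦-2}, K=[arg :: fun :: mulL(6)]>
16. <C=y, E={y↦1}, S={0↦3, 1↦-2}, K=[fun :: fun :: mulL(6)]>
17. <C=4, E={u↦2, y↦1}, S={0↦3, 1↦-2, 2↦-2}, K=[fun :: mulL(6)]>
18. <C=((λw. 2) p), E={p↦3}, S={0↦3, 1↦-2, 2↦-2, 3↦4}, K=[mulL(6)]>
19. <C=(λw. 2), E={p↦3}, S={0↦3, 1↦-2, 2↦-2, 3↦4}, K=[arg :: mulL(6)]>
20. <C=p, E={p↦3}, S={0↦3, 1↦-2, 2↦-2, 3↦4}, K=[fun :: mulL(6)]>
21. <C=2, E={w↦4, p↦3}, S={0↦3, 1↦-2, 2↦-2, 3↦4, 4↦4}, K=[mulL(6)]>
→ final value 12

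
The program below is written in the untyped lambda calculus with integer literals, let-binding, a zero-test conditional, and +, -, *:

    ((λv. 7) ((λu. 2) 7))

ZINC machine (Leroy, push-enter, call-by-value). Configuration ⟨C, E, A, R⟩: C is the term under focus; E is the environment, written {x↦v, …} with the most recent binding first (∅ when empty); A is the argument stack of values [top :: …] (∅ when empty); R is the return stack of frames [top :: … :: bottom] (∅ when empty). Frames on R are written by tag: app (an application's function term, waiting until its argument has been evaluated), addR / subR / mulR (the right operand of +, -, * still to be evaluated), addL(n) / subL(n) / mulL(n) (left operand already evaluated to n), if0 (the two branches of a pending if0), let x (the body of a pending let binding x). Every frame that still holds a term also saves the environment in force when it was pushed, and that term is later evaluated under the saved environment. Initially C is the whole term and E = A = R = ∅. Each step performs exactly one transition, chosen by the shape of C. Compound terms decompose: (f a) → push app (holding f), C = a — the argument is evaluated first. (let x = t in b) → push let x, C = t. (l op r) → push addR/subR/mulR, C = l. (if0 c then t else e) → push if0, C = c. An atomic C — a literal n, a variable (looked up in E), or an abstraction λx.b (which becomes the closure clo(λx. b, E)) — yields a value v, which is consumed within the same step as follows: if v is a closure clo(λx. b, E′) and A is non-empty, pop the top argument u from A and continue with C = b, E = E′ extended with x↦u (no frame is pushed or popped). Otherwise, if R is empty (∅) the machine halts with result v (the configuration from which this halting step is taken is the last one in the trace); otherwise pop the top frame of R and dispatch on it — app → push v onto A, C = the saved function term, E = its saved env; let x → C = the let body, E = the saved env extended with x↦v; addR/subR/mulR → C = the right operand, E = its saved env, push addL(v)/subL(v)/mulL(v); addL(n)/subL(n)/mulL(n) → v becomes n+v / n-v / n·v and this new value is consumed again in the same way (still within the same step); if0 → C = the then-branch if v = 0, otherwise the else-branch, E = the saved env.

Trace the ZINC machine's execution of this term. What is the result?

0. <C=((λv. 7) ((λu. 2) 7)), E=∅, A=∅, R=∅>
1. <C=((λu. 2) 7), E=∅, A=∅, R=[app]>
2. <C=7, E=∅, A=∅, R=[app :: app]>
3. <C=(λu. 2), E=∅, A=[7], R=[app]>
4. <C=2, E={u↦7}, A=∅, R=[app]>
5. <C=(λv. 7), E=∅, A=[2], R=∅>
6. <C=7, E={v↦2}, A=∅, R=∅>
→ final value 7

Answer: 7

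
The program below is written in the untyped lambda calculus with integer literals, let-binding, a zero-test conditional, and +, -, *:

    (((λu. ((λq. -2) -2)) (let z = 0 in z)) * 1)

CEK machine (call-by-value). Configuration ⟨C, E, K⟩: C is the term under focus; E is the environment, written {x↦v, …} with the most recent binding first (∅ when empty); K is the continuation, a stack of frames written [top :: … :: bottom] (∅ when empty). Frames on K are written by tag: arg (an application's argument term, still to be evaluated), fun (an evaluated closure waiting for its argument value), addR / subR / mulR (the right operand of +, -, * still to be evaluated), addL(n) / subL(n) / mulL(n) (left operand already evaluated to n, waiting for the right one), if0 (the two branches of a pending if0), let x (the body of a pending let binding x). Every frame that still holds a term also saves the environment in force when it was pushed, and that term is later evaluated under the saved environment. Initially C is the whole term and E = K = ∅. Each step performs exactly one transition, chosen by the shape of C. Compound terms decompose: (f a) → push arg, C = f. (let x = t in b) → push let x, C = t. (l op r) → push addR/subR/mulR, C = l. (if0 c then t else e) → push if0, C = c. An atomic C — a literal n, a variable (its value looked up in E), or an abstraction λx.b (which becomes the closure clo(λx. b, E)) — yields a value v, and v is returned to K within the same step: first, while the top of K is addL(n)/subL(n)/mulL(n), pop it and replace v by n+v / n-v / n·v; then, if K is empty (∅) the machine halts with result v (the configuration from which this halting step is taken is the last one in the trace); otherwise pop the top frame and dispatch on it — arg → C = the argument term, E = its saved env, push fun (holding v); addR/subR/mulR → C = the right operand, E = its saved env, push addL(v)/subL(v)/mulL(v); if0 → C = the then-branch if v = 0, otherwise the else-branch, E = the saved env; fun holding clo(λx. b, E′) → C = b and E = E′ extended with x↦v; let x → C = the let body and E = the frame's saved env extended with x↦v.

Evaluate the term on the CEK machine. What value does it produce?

step 0: [C=(((λu. ((λq. -2) -2)) (let z = 0 in z)) * 1) | E=∅ | K=∅]
step 1: [C=((λu. ((λq. -2) -2)) (let z = 0 in z)) | E=∅ | K=[mulR]]
step 2: [C=(λu. ((λq. -2) -2)) | E=∅ | K=[arg :: mulR]]
step 3: [C=(let z = 0 in z) | E=∅ | K=[fun :: mulR]]
step 4: [C=0 | E=∅ | K=[let z :: fun :: mulR]]
step 5: [C=z | E={z↦0} | K=[fun :: mulR]]
step 6: [C=((λq. -2) -2) | E={u↦0} | K=[mulR]]
step 7: [C=(λq. -2) | E={u↦0} | K=[arg :: mulR]]
step 8: [C=-2 | E={u↦0} | K=[fun :: mulR]]
step 9: [C=-2 | E={q↦-2, u↦0} | K=[mulR]]
step 10: [C=1 | E=∅ | K=[mulL(-2)]]
→ final value -2

Answer: -2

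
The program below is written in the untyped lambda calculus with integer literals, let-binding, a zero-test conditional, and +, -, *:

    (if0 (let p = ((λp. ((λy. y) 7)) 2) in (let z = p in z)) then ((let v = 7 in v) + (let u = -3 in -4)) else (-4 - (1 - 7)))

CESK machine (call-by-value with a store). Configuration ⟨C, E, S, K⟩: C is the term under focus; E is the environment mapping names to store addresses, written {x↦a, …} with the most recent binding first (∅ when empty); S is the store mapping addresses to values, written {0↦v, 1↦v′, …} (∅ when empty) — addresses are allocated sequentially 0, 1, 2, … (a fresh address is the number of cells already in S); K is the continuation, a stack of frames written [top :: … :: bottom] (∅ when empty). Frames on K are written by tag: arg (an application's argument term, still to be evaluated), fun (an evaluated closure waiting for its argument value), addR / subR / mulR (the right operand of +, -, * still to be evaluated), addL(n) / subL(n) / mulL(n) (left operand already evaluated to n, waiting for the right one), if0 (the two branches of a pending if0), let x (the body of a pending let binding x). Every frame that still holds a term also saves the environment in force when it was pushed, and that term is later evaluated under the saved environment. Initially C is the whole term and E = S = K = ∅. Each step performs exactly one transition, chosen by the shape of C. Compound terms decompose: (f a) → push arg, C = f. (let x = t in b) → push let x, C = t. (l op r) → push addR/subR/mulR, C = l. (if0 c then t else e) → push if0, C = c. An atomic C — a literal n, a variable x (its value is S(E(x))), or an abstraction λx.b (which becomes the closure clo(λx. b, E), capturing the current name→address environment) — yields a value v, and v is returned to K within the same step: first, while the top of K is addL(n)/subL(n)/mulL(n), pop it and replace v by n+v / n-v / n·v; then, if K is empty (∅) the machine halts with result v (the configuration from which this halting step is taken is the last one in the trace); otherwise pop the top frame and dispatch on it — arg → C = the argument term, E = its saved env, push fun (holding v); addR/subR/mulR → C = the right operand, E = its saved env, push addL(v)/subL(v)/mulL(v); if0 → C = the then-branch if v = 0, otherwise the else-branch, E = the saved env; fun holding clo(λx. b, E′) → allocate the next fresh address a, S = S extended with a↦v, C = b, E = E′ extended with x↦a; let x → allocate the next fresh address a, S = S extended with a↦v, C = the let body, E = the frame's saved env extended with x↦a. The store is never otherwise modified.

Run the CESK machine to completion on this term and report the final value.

step 0: <C=(if0 (let p = ((λp. ((λy. y) 7)) 2) in (let z = p in z)) then ((let v = 7 in v) + (let u = -3 in -4)) else (-4 - (1 - 7))), E=∅, S=∅, K=∅>
step 1: <C=(let p = ((λp. ((λy. y) 7)) 2) in (let z = p in z)), E=∅, S=∅, K=[if0]>
step 2: <C=((λp. ((λy. y) 7)) 2), E=∅, S=∅, K=[let p :: if0]>
step 3: <C=(λp. ((λy. y) 7)), E=∅, S=∅, K=[arg :: let p :: if0]>
step 4: <C=2, E=∅, S=∅, K=[fun :: let p :: if0]>
step 5: <C=((λy. y) 7), E={p↦0}, S={0↦2}, K=[let p :: if0]>
step 6: <C=(λy. y), E={p↦0}, S={0↦2}, K=[arg :: let p :: if0]>
step 7: <C=7, E={p↦0}, S={0↦2}, K=[fun :: let p :: if0]>
step 8: <C=y, E={y↦1, p↦0}, S={0↦2, 1↦7}, K=[let p :: if0]>
step 9: <C=(let z = p in z), E={p↦2}, S={0↦2, 1↦7, 2↦7}, K=[if0]>
step 10: <C=p, E={p↦2}, S={0↦2, 1↦7, 2↦7}, K=[let z :: if0]>
step 11: <C=z, E={z↦3, p↦2}, S={0↦2, 1↦7, 2↦7, 3↦7}, K=[if0]>
step 12: <C=(-4 - (1 - 7)), E=∅, S={0↦2, 1↦7, 2↦7, 3↦7}, K=∅>
step 13: <C=-4, E=∅, S={0↦2, 1↦7, 2↦7, 3↦7}, K=[subR]>
step 14: <C=(1 - 7), E=∅, S={0↦2, 1↦7, 2↦7, 3↦7}, K=[subL(-4)]>
step 15: <C=1, E=∅, S={0↦2, 1↦7, 2↦7, 3↦7}, K=[subR :: subL(-4)]>
step 16: <C=7, E=∅, S={0↦2, 1↦7, 2↦7, 3↦7}, K=[subL(1) :: subL(-4)]>
→ final value 2

Answer: 2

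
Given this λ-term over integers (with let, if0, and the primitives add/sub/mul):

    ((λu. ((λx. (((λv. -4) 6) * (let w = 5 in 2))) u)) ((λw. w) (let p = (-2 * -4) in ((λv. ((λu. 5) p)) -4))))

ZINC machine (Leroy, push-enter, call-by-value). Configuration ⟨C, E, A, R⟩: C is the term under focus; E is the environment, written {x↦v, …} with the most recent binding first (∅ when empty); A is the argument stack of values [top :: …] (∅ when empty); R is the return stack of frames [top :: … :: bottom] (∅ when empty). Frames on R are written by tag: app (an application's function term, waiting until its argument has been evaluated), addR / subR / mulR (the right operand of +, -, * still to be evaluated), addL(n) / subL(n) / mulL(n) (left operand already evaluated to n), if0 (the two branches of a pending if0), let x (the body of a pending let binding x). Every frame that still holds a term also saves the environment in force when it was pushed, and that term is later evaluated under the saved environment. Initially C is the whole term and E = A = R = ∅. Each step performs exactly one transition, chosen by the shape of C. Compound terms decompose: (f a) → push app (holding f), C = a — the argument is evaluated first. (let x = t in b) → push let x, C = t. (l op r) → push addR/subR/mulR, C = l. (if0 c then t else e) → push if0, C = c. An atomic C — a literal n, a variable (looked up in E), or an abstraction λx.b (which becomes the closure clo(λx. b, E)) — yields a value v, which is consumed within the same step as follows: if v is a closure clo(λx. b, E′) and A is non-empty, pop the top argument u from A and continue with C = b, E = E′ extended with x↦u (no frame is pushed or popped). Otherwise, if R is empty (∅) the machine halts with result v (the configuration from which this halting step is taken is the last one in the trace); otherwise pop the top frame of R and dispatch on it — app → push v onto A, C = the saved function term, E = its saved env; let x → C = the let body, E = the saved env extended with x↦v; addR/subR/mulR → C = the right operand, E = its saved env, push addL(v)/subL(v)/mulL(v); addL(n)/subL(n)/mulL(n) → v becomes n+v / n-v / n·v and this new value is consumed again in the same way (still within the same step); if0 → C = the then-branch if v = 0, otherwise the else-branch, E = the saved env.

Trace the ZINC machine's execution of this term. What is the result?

Answer: -8

Derivation:
step 0: <C=((λu. ((λx. (((λv. -4) 6) * (let w = 5 in 2))) u)) ((λw. w) (let p = (-2 * -4) in ((λv. ((λu. 5) p)) -4)))), E=∅, A=∅, R=∅>
step 1: <C=((λw. w) (let p = (-2 * -4) in ((λv. ((λu. 5) p)) -4))), E=∅, A=∅, R=[app]>
step 2: <C=(let p = (-2 * -4) in ((λv. ((λu. 5) p)) -4)), E=∅, A=∅, R=[app :: app]>
step 3: <C=(-2 * -4), E=∅, A=∅, R=[let p :: app :: app]>
step 4: <C=-2, E=∅, A=∅, R=[mulR :: let p :: app :: app]>
step 5: <C=-4, E=∅, A=∅, R=[mulL(-2) :: let p :: app :: app]>
step 6: <C=((λv. ((λu. 5) p)) -4), E={p↦8}, A=∅, R=[app :: app]>
step 7: <C=-4, E={p↦8}, A=∅, R=[app :: app :: app]>
step 8: <C=(λv. ((λu. 5) p)), E={p↦8}, A=[-4], R=[app :: app]>
step 9: <C=((λu. 5) p), E={v↦-4, p↦8}, A=∅, R=[app :: app]>
step 10: <C=p, E={v↦-4, p↦8}, A=∅, R=[app :: app :: app]>
step 11: <C=(λu. 5), E={v↦-4, p↦8}, A=[8], R=[app :: app]>
step 12: <C=5, E={u↦8, v↦-4, p↦8}, A=∅, R=[app :: app]>
step 13: <C=(λw. w), E=∅, A=[5], R=[app]>
step 14: <C=w, E={w↦5}, A=∅, R=[app]>
step 15: <C=(λu. ((λx. (((λv. -4) 6) * (let w = 5 in 2))) u)), E=∅, A=[5], R=∅>
step 16: <C=((λx. (((λv. -4) 6) * (let w = 5 in 2))) u), E={u↦5}, A=∅, R=∅>
step 17: <C=u, E={u↦5}, A=∅, R=[app]>
step 18: <C=(λx. (((λv. -4) 6) * (let w = 5 in 2))), E={u↦5}, A=[5], R=∅>
step 19: <C=(((λv. -4) 6) * (let w = 5 in 2)), E={x↦5, u↦5}, A=∅, R=∅>
step 20: <C=((λv. -4) 6), E={x↦5, u↦5}, A=∅, R=[mulR]>
step 21: <C=6, E={x↦5, u↦5}, A=∅, R=[app :: mulR]>
step 22: <C=(λv. -4), E={x↦5, u↦5}, A=[6], R=[mulR]>
step 23: <C=-4, E={v↦6, x↦5, u↦5}, A=∅, R=[mulR]>
step 24: <C=(let w = 5 in 2), E={x↦5, u↦5}, A=∅, R=[mulL(-4)]>
step 25: <C=5, E={x↦5, u↦5}, A=∅, R=[let w :: mulL(-4)]>
step 26: <C=2, E={w↦5, x↦5, u↦5}, A=∅, R=[mulL(-4)]>
→ final value -8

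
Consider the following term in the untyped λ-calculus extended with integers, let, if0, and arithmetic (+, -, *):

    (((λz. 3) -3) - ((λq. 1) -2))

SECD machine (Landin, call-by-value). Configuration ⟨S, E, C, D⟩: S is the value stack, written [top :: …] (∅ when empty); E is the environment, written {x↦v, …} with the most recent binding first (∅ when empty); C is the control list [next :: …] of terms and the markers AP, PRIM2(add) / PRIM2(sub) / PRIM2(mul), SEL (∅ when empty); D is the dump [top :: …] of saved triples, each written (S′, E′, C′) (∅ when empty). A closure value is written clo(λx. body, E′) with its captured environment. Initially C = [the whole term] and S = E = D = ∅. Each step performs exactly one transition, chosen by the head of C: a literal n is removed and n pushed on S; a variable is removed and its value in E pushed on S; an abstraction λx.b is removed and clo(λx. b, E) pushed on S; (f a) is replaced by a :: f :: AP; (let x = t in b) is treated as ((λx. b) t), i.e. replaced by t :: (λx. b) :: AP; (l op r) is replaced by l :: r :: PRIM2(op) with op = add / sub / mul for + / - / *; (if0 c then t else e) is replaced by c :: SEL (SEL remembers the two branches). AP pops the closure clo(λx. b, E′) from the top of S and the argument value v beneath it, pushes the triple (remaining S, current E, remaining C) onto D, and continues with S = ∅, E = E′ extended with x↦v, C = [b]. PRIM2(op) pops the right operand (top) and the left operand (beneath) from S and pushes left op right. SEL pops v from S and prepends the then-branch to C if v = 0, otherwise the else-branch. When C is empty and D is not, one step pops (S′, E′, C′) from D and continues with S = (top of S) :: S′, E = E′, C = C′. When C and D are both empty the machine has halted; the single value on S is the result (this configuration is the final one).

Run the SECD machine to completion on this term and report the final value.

[0] [S=∅ | E=∅ | C=[(((λz. 3) -3) - ((λq. 1) -2))] | D=∅]
[1] [S=∅ | E=∅ | C=[((λz. 3) -3) :: ((λq. 1) -2) :: PRIM2(sub)] | D=∅]
[2] [S=∅ | E=∅ | C=[-3 :: (λz. 3) :: AP :: ((λq. 1) -2) :: PRIM2(sub)] | D=∅]
[3] [S=[-3] | E=∅ | C=[(λz. 3) :: AP :: ((λq. 1) -2) :: PRIM2(sub)] | D=∅]
[4] [S=[clo(λz. 3, ∅) :: -3] | E=∅ | C=[AP :: ((λq. 1) -2) :: PRIM2(sub)] | D=∅]
[5] [S=∅ | E={z↦-3} | C=[3] | D=[(∅, ∅, [((λq. 1) -2) :: PRIM2(sub)])]]
[6] [S=[3] | E={z↦-3} | C=∅ | D=[(∅, ∅, [((λq. 1) -2) :: PRIM2(sub)])]]
[7] [S=[3] | E=∅ | C=[((λq. 1) -2) :: PRIM2(sub)] | D=∅]
[8] [S=[3] | E=∅ | C=[-2 :: (λq. 1) :: AP :: PRIM2(sub)] | D=∅]
[9] [S=[-2 :: 3] | E=∅ | C=[(λq. 1) :: AP :: PRIM2(sub)] | D=∅]
[10] [S=[clo(λq. 1, ∅) :: -2 :: 3] | E=∅ | C=[AP :: PRIM2(sub)] | D=∅]
[11] [S=∅ | E={q↦-2} | C=[1] | D=[([3], ∅, [PRIM2(sub)])]]
[12] [S=[1] | E={q↦-2} | C=∅ | D=[([3], ∅, [PRIM2(sub)])]]
[13] [S=[1 :: 3] | E=∅ | C=[PRIM2(sub)] | D=∅]
[14] [S=[2] | E=∅ | C=∅ | D=∅]
→ final value 2

Answer: 2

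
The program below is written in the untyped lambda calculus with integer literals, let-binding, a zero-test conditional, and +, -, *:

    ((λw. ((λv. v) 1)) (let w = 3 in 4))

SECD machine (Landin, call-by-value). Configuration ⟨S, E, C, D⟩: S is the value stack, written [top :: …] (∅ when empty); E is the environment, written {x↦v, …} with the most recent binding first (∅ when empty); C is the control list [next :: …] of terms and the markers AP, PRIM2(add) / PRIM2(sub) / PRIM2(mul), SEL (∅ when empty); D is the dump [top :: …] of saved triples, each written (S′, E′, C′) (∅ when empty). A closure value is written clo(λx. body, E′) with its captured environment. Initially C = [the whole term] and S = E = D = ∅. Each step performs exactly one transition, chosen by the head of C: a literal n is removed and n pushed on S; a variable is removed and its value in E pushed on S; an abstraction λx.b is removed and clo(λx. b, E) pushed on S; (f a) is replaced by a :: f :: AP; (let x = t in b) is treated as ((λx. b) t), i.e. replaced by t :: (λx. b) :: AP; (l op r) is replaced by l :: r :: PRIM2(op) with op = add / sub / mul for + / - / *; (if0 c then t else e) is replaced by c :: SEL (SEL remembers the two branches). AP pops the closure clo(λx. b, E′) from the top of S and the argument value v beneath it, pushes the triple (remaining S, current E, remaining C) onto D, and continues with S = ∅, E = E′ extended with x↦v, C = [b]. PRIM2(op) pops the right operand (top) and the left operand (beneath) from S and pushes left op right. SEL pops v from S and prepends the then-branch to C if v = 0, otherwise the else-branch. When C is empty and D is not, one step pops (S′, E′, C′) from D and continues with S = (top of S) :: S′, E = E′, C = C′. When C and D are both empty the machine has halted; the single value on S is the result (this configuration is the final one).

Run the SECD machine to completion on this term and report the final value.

Answer: 1

Execution trace:
step 0: ⟨S=∅; E=∅; C=[((λw. ((λv. v) 1)) (let w = 3 in 4))]; D=∅⟩
step 1: ⟨S=∅; E=∅; C=[(let w = 3 in 4) :: (λw. ((λv. v) 1)) :: AP]; D=∅⟩
step 2: ⟨S=∅; E=∅; C=[3 :: (λw. 4) :: AP :: (λw. ((λv. v) 1)) :: AP]; D=∅⟩
step 3: ⟨S=[3]; E=∅; C=[(λw. 4) :: AP :: (λw. ((λv. v) 1)) :: AP]; D=∅⟩
step 4: ⟨S=[clo(λw. 4, ∅) :: 3]; E=∅; C=[AP :: (λw. ((λv. v) 1)) :: AP]; D=∅⟩
step 5: ⟨S=∅; E={w↦3}; C=[4]; D=[(∅, ∅, [(λw. ((λv. v) 1)) :: AP])]⟩
step 6: ⟨S=[4]; E={w↦3}; C=∅; D=[(∅, ∅, [(λw. ((λv. v) 1)) :: AP])]⟩
step 7: ⟨S=[4]; E=∅; C=[(λw. ((λv. v) 1)) :: AP]; D=∅⟩
step 8: ⟨S=[clo(λw. ((λv. v) 1), ∅) :: 4]; E=∅; C=[AP]; D=∅⟩
step 9: ⟨S=∅; E={w↦4}; C=[((λv. v) 1)]; D=[(∅, ∅, ∅)]⟩
step 10: ⟨S=∅; E={w↦4}; C=[1 :: (λv. v) :: AP]; D=[(∅, ∅, ∅)]⟩
step 11: ⟨S=[1]; E={w↦4}; C=[(λv. v) :: AP]; D=[(∅, ∅, ∅)]⟩
step 12: ⟨S=[clo(λv. v, {w↦4}) :: 1]; E={w↦4}; C=[AP]; D=[(∅, ∅, ∅)]⟩
step 13: ⟨S=∅; E={v↦1, w↦4}; C=[v]; D=[(∅, {w↦4}, ∅) :: (∅, ∅, ∅)]⟩
step 14: ⟨S=[1]; E={v↦1, w↦4}; C=∅; D=[(∅, {w↦4}, ∅) :: (∅, ∅, ∅)]⟩
step 15: ⟨S=[1]; E={w↦4}; C=∅; D=[(∅, ∅, ∅)]⟩
step 16: ⟨S=[1]; E=∅; C=∅; D=∅⟩
→ final value 1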